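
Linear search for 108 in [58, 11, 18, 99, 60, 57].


i=0: 58!=108
i=1: 11!=108
i=2: 18!=108
i=3: 99!=108
i=4: 60!=108
i=5: 57!=108

Not found, 6 comps


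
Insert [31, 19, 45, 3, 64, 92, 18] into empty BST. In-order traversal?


Insert 31: root
Insert 19: L from 31
Insert 45: R from 31
Insert 3: L from 31 -> L from 19
Insert 64: R from 31 -> R from 45
Insert 92: R from 31 -> R from 45 -> R from 64
Insert 18: L from 31 -> L from 19 -> R from 3

In-order: [3, 18, 19, 31, 45, 64, 92]


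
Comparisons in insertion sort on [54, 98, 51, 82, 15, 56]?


Algorithm: insertion sort
Input: [54, 98, 51, 82, 15, 56]
Sorted: [15, 51, 54, 56, 82, 98]

12


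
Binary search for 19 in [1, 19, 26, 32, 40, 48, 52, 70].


Step 1: lo=0, hi=7, mid=3, val=32
Step 2: lo=0, hi=2, mid=1, val=19

Found at index 1


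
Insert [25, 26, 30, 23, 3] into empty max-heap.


Insert 25: [25]
Insert 26: [26, 25]
Insert 30: [30, 25, 26]
Insert 23: [30, 25, 26, 23]
Insert 3: [30, 25, 26, 23, 3]

Final heap: [30, 25, 26, 23, 3]


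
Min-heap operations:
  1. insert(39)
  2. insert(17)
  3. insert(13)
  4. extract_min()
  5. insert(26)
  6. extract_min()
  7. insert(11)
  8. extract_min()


insert(39) -> [39]
insert(17) -> [17, 39]
insert(13) -> [13, 39, 17]
extract_min()->13, [17, 39]
insert(26) -> [17, 39, 26]
extract_min()->17, [26, 39]
insert(11) -> [11, 39, 26]
extract_min()->11, [26, 39]

Final heap: [26, 39]


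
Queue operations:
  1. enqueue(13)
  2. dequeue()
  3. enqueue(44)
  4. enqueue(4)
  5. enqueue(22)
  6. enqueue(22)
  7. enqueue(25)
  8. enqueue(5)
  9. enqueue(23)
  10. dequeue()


enqueue(13) -> [13]
dequeue()->13, []
enqueue(44) -> [44]
enqueue(4) -> [44, 4]
enqueue(22) -> [44, 4, 22]
enqueue(22) -> [44, 4, 22, 22]
enqueue(25) -> [44, 4, 22, 22, 25]
enqueue(5) -> [44, 4, 22, 22, 25, 5]
enqueue(23) -> [44, 4, 22, 22, 25, 5, 23]
dequeue()->44, [4, 22, 22, 25, 5, 23]

Final queue: [4, 22, 22, 25, 5, 23]


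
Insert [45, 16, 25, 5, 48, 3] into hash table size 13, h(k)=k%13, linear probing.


Insert 45: h=6 -> slot 6
Insert 16: h=3 -> slot 3
Insert 25: h=12 -> slot 12
Insert 5: h=5 -> slot 5
Insert 48: h=9 -> slot 9
Insert 3: h=3, 1 probes -> slot 4

Table: [None, None, None, 16, 3, 5, 45, None, None, 48, None, None, 25]


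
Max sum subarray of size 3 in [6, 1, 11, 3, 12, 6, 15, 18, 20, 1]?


[0:3]: 18
[1:4]: 15
[2:5]: 26
[3:6]: 21
[4:7]: 33
[5:8]: 39
[6:9]: 53
[7:10]: 39

Max: 53 at [6:9]


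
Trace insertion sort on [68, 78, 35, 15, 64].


Initial: [68, 78, 35, 15, 64]
Insert 78: [68, 78, 35, 15, 64]
Insert 35: [35, 68, 78, 15, 64]
Insert 15: [15, 35, 68, 78, 64]
Insert 64: [15, 35, 64, 68, 78]

Sorted: [15, 35, 64, 68, 78]


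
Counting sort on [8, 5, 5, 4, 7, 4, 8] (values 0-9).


Input: [8, 5, 5, 4, 7, 4, 8]
Counts: [0, 0, 0, 0, 2, 2, 0, 1, 2, 0]

Sorted: [4, 4, 5, 5, 7, 8, 8]


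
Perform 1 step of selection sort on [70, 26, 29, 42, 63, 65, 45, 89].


Initial: [70, 26, 29, 42, 63, 65, 45, 89]
Step 1: min=26 at 1
  Swap: [26, 70, 29, 42, 63, 65, 45, 89]

After 1 step: [26, 70, 29, 42, 63, 65, 45, 89]


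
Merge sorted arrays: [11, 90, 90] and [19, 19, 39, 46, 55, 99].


Take 11 from A
Take 19 from B
Take 19 from B
Take 39 from B
Take 46 from B
Take 55 from B
Take 90 from A
Take 90 from A

Merged: [11, 19, 19, 39, 46, 55, 90, 90, 99]


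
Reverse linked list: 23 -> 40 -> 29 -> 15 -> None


Step 1: curr=23, set curr.next=prev(None) | reversed so far: 23
Step 2: curr=40, set curr.next=prev(23) | reversed so far: 40 -> 23
Step 3: curr=29, set curr.next=prev(40) | reversed so far: 29 -> 40 -> 23
Step 4: curr=15, set curr.next=prev(29) | reversed so far: 15 -> 29 -> 40 -> 23

15 -> 29 -> 40 -> 23 -> None


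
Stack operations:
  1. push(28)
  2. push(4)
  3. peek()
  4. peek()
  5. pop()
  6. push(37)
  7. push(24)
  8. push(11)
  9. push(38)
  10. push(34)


push(28) -> [28]
push(4) -> [28, 4]
peek()->4
peek()->4
pop()->4, [28]
push(37) -> [28, 37]
push(24) -> [28, 37, 24]
push(11) -> [28, 37, 24, 11]
push(38) -> [28, 37, 24, 11, 38]
push(34) -> [28, 37, 24, 11, 38, 34]

Final stack: [28, 37, 24, 11, 38, 34]


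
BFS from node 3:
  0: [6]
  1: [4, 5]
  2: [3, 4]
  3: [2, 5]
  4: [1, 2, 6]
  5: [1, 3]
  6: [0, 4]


Visit 3, enqueue [2, 5]
Visit 2, enqueue [4]
Visit 5, enqueue [1]
Visit 4, enqueue [6]
Visit 1, enqueue []
Visit 6, enqueue [0]
Visit 0, enqueue []

BFS order: [3, 2, 5, 4, 1, 6, 0]


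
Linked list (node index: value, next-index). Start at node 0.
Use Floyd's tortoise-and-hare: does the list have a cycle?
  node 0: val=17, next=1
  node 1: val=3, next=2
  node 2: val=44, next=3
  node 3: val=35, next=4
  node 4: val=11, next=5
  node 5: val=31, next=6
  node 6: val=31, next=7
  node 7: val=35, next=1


Floyd's tortoise (slow, +1) and hare (fast, +2):
  init: slow=0, fast=0
  step 1: slow=1, fast=2
  step 2: slow=2, fast=4
  step 3: slow=3, fast=6
  step 4: slow=4, fast=1
  step 5: slow=5, fast=3
  step 6: slow=6, fast=5
  step 7: slow=7, fast=7
  slow == fast at node 7: cycle detected

Cycle: yes


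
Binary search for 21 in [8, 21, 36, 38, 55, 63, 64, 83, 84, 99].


Step 1: lo=0, hi=9, mid=4, val=55
Step 2: lo=0, hi=3, mid=1, val=21

Found at index 1


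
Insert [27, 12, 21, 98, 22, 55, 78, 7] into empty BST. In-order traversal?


Insert 27: root
Insert 12: L from 27
Insert 21: L from 27 -> R from 12
Insert 98: R from 27
Insert 22: L from 27 -> R from 12 -> R from 21
Insert 55: R from 27 -> L from 98
Insert 78: R from 27 -> L from 98 -> R from 55
Insert 7: L from 27 -> L from 12

In-order: [7, 12, 21, 22, 27, 55, 78, 98]


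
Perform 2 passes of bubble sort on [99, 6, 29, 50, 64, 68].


Initial: [99, 6, 29, 50, 64, 68]
Pass 1: [6, 29, 50, 64, 68, 99] (5 swaps)
Pass 2: [6, 29, 50, 64, 68, 99] (0 swaps)

After 2 passes: [6, 29, 50, 64, 68, 99]


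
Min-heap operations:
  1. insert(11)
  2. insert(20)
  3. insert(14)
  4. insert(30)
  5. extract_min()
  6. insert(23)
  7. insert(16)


insert(11) -> [11]
insert(20) -> [11, 20]
insert(14) -> [11, 20, 14]
insert(30) -> [11, 20, 14, 30]
extract_min()->11, [14, 20, 30]
insert(23) -> [14, 20, 30, 23]
insert(16) -> [14, 16, 30, 23, 20]

Final heap: [14, 16, 30, 23, 20]


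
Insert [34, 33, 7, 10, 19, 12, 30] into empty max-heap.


Insert 34: [34]
Insert 33: [34, 33]
Insert 7: [34, 33, 7]
Insert 10: [34, 33, 7, 10]
Insert 19: [34, 33, 7, 10, 19]
Insert 12: [34, 33, 12, 10, 19, 7]
Insert 30: [34, 33, 30, 10, 19, 7, 12]

Final heap: [34, 33, 30, 10, 19, 7, 12]


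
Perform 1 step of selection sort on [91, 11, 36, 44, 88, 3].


Initial: [91, 11, 36, 44, 88, 3]
Step 1: min=3 at 5
  Swap: [3, 11, 36, 44, 88, 91]

After 1 step: [3, 11, 36, 44, 88, 91]


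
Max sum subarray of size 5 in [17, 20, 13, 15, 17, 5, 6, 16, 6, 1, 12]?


[0:5]: 82
[1:6]: 70
[2:7]: 56
[3:8]: 59
[4:9]: 50
[5:10]: 34
[6:11]: 41

Max: 82 at [0:5]


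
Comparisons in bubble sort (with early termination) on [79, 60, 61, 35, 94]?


Algorithm: bubble sort (with early termination)
Input: [79, 60, 61, 35, 94]
Sorted: [35, 60, 61, 79, 94]

10


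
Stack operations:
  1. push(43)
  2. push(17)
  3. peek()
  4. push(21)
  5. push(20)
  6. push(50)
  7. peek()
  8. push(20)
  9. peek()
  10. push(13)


push(43) -> [43]
push(17) -> [43, 17]
peek()->17
push(21) -> [43, 17, 21]
push(20) -> [43, 17, 21, 20]
push(50) -> [43, 17, 21, 20, 50]
peek()->50
push(20) -> [43, 17, 21, 20, 50, 20]
peek()->20
push(13) -> [43, 17, 21, 20, 50, 20, 13]

Final stack: [43, 17, 21, 20, 50, 20, 13]


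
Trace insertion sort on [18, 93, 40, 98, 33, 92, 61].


Initial: [18, 93, 40, 98, 33, 92, 61]
Insert 93: [18, 93, 40, 98, 33, 92, 61]
Insert 40: [18, 40, 93, 98, 33, 92, 61]
Insert 98: [18, 40, 93, 98, 33, 92, 61]
Insert 33: [18, 33, 40, 93, 98, 92, 61]
Insert 92: [18, 33, 40, 92, 93, 98, 61]
Insert 61: [18, 33, 40, 61, 92, 93, 98]

Sorted: [18, 33, 40, 61, 92, 93, 98]


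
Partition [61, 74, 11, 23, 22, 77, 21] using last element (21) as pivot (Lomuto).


Pivot: 21
  11 <= 21: swap -> [11, 74, 61, 23, 22, 77, 21]
Place pivot at 1: [11, 21, 61, 23, 22, 77, 74]

Partitioned: [11, 21, 61, 23, 22, 77, 74]


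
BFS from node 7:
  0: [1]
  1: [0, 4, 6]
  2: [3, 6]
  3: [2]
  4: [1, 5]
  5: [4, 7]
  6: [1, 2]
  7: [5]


Visit 7, enqueue [5]
Visit 5, enqueue [4]
Visit 4, enqueue [1]
Visit 1, enqueue [0, 6]
Visit 0, enqueue []
Visit 6, enqueue [2]
Visit 2, enqueue [3]
Visit 3, enqueue []

BFS order: [7, 5, 4, 1, 0, 6, 2, 3]


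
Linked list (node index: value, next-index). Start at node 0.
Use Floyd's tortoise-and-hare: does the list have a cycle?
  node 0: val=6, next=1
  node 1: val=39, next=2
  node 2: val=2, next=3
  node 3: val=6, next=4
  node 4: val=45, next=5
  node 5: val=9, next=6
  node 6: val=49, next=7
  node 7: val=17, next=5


Floyd's tortoise (slow, +1) and hare (fast, +2):
  init: slow=0, fast=0
  step 1: slow=1, fast=2
  step 2: slow=2, fast=4
  step 3: slow=3, fast=6
  step 4: slow=4, fast=5
  step 5: slow=5, fast=7
  step 6: slow=6, fast=6
  slow == fast at node 6: cycle detected

Cycle: yes


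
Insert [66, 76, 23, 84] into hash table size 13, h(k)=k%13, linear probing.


Insert 66: h=1 -> slot 1
Insert 76: h=11 -> slot 11
Insert 23: h=10 -> slot 10
Insert 84: h=6 -> slot 6

Table: [None, 66, None, None, None, None, 84, None, None, None, 23, 76, None]


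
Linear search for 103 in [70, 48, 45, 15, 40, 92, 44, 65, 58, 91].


i=0: 70!=103
i=1: 48!=103
i=2: 45!=103
i=3: 15!=103
i=4: 40!=103
i=5: 92!=103
i=6: 44!=103
i=7: 65!=103
i=8: 58!=103
i=9: 91!=103

Not found, 10 comps


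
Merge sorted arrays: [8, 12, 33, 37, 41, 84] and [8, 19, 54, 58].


Take 8 from A
Take 8 from B
Take 12 from A
Take 19 from B
Take 33 from A
Take 37 from A
Take 41 from A
Take 54 from B
Take 58 from B

Merged: [8, 8, 12, 19, 33, 37, 41, 54, 58, 84]


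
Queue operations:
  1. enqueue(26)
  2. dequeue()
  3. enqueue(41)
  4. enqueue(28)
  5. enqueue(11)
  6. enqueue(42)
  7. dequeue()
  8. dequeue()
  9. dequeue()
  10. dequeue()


enqueue(26) -> [26]
dequeue()->26, []
enqueue(41) -> [41]
enqueue(28) -> [41, 28]
enqueue(11) -> [41, 28, 11]
enqueue(42) -> [41, 28, 11, 42]
dequeue()->41, [28, 11, 42]
dequeue()->28, [11, 42]
dequeue()->11, [42]
dequeue()->42, []

Final queue: []


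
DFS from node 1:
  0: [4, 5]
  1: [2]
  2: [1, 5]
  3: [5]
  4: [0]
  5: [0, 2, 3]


Visit 1, push [2]
Visit 2, push [5]
Visit 5, push [3, 0]
Visit 0, push [4]
Visit 4, push []
Visit 3, push []

DFS order: [1, 2, 5, 0, 4, 3]


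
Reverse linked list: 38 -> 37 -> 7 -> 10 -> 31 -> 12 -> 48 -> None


Step 1: curr=38, set curr.next=prev(None) | reversed so far: 38
Step 2: curr=37, set curr.next=prev(38) | reversed so far: 37 -> 38
Step 3: curr=7, set curr.next=prev(37) | reversed so far: 7 -> 37 -> 38
Step 4: curr=10, set curr.next=prev(7) | reversed so far: 10 -> 7 -> 37 -> 38
Step 5: curr=31, set curr.next=prev(10) | reversed so far: 31 -> 10 -> 7 -> 37 -> 38
Step 6: curr=12, set curr.next=prev(31) | reversed so far: 12 -> 31 -> 10 -> 7 -> 37 -> 38
Step 7: curr=48, set curr.next=prev(12) | reversed so far: 48 -> 12 -> 31 -> 10 -> 7 -> 37 -> 38

48 -> 12 -> 31 -> 10 -> 7 -> 37 -> 38 -> None


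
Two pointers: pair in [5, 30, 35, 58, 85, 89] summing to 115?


lo=0(5)+hi=5(89)=94
lo=1(30)+hi=5(89)=119
lo=1(30)+hi=4(85)=115

Yes: 30+85=115


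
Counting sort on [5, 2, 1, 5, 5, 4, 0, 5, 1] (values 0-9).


Input: [5, 2, 1, 5, 5, 4, 0, 5, 1]
Counts: [1, 2, 1, 0, 1, 4, 0, 0, 0, 0]

Sorted: [0, 1, 1, 2, 4, 5, 5, 5, 5]


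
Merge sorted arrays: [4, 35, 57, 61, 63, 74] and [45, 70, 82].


Take 4 from A
Take 35 from A
Take 45 from B
Take 57 from A
Take 61 from A
Take 63 from A
Take 70 from B
Take 74 from A

Merged: [4, 35, 45, 57, 61, 63, 70, 74, 82]


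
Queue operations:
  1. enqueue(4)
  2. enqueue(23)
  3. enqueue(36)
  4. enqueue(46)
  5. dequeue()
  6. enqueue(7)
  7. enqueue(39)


enqueue(4) -> [4]
enqueue(23) -> [4, 23]
enqueue(36) -> [4, 23, 36]
enqueue(46) -> [4, 23, 36, 46]
dequeue()->4, [23, 36, 46]
enqueue(7) -> [23, 36, 46, 7]
enqueue(39) -> [23, 36, 46, 7, 39]

Final queue: [23, 36, 46, 7, 39]


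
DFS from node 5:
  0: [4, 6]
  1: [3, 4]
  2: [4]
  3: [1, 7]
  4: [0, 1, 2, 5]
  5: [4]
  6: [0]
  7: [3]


Visit 5, push [4]
Visit 4, push [2, 1, 0]
Visit 0, push [6]
Visit 6, push []
Visit 1, push [3]
Visit 3, push [7]
Visit 7, push []
Visit 2, push []

DFS order: [5, 4, 0, 6, 1, 3, 7, 2]


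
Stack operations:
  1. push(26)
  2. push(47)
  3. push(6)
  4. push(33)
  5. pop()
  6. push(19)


push(26) -> [26]
push(47) -> [26, 47]
push(6) -> [26, 47, 6]
push(33) -> [26, 47, 6, 33]
pop()->33, [26, 47, 6]
push(19) -> [26, 47, 6, 19]

Final stack: [26, 47, 6, 19]


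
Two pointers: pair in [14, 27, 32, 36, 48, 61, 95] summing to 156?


lo=0(14)+hi=6(95)=109
lo=1(27)+hi=6(95)=122
lo=2(32)+hi=6(95)=127
lo=3(36)+hi=6(95)=131
lo=4(48)+hi=6(95)=143
lo=5(61)+hi=6(95)=156

Yes: 61+95=156


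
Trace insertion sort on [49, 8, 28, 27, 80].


Initial: [49, 8, 28, 27, 80]
Insert 8: [8, 49, 28, 27, 80]
Insert 28: [8, 28, 49, 27, 80]
Insert 27: [8, 27, 28, 49, 80]
Insert 80: [8, 27, 28, 49, 80]

Sorted: [8, 27, 28, 49, 80]


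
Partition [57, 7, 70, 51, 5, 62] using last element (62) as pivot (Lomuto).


Pivot: 62
  57 <= 62: advance i (no swap)
  7 <= 62: advance i (no swap)
  51 <= 62: swap -> [57, 7, 51, 70, 5, 62]
  5 <= 62: swap -> [57, 7, 51, 5, 70, 62]
Place pivot at 4: [57, 7, 51, 5, 62, 70]

Partitioned: [57, 7, 51, 5, 62, 70]


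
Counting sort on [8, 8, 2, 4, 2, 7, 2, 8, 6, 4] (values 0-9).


Input: [8, 8, 2, 4, 2, 7, 2, 8, 6, 4]
Counts: [0, 0, 3, 0, 2, 0, 1, 1, 3, 0]

Sorted: [2, 2, 2, 4, 4, 6, 7, 8, 8, 8]


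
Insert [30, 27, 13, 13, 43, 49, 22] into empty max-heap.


Insert 30: [30]
Insert 27: [30, 27]
Insert 13: [30, 27, 13]
Insert 13: [30, 27, 13, 13]
Insert 43: [43, 30, 13, 13, 27]
Insert 49: [49, 30, 43, 13, 27, 13]
Insert 22: [49, 30, 43, 13, 27, 13, 22]

Final heap: [49, 30, 43, 13, 27, 13, 22]


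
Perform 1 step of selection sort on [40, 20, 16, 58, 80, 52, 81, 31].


Initial: [40, 20, 16, 58, 80, 52, 81, 31]
Step 1: min=16 at 2
  Swap: [16, 20, 40, 58, 80, 52, 81, 31]

After 1 step: [16, 20, 40, 58, 80, 52, 81, 31]


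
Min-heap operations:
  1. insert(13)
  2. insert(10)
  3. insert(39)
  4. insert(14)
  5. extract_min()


insert(13) -> [13]
insert(10) -> [10, 13]
insert(39) -> [10, 13, 39]
insert(14) -> [10, 13, 39, 14]
extract_min()->10, [13, 14, 39]

Final heap: [13, 14, 39]


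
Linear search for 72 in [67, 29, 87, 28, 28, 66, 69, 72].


i=0: 67!=72
i=1: 29!=72
i=2: 87!=72
i=3: 28!=72
i=4: 28!=72
i=5: 66!=72
i=6: 69!=72
i=7: 72==72 found!

Found at 7, 8 comps


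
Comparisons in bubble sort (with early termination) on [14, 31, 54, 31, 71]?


Algorithm: bubble sort (with early termination)
Input: [14, 31, 54, 31, 71]
Sorted: [14, 31, 31, 54, 71]

7


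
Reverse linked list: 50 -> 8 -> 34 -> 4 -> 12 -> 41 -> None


Step 1: curr=50, set curr.next=prev(None) | reversed so far: 50
Step 2: curr=8, set curr.next=prev(50) | reversed so far: 8 -> 50
Step 3: curr=34, set curr.next=prev(8) | reversed so far: 34 -> 8 -> 50
Step 4: curr=4, set curr.next=prev(34) | reversed so far: 4 -> 34 -> 8 -> 50
Step 5: curr=12, set curr.next=prev(4) | reversed so far: 12 -> 4 -> 34 -> 8 -> 50
Step 6: curr=41, set curr.next=prev(12) | reversed so far: 41 -> 12 -> 4 -> 34 -> 8 -> 50

41 -> 12 -> 4 -> 34 -> 8 -> 50 -> None


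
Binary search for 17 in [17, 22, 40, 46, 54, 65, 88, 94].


Step 1: lo=0, hi=7, mid=3, val=46
Step 2: lo=0, hi=2, mid=1, val=22
Step 3: lo=0, hi=0, mid=0, val=17

Found at index 0


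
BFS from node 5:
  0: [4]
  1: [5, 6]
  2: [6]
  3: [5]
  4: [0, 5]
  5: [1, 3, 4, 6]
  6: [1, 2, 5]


Visit 5, enqueue [1, 3, 4, 6]
Visit 1, enqueue []
Visit 3, enqueue []
Visit 4, enqueue [0]
Visit 6, enqueue [2]
Visit 0, enqueue []
Visit 2, enqueue []

BFS order: [5, 1, 3, 4, 6, 0, 2]


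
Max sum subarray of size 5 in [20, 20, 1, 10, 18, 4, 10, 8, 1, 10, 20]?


[0:5]: 69
[1:6]: 53
[2:7]: 43
[3:8]: 50
[4:9]: 41
[5:10]: 33
[6:11]: 49

Max: 69 at [0:5]


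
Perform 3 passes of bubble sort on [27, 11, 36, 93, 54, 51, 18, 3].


Initial: [27, 11, 36, 93, 54, 51, 18, 3]
Pass 1: [11, 27, 36, 54, 51, 18, 3, 93] (5 swaps)
Pass 2: [11, 27, 36, 51, 18, 3, 54, 93] (3 swaps)
Pass 3: [11, 27, 36, 18, 3, 51, 54, 93] (2 swaps)

After 3 passes: [11, 27, 36, 18, 3, 51, 54, 93]


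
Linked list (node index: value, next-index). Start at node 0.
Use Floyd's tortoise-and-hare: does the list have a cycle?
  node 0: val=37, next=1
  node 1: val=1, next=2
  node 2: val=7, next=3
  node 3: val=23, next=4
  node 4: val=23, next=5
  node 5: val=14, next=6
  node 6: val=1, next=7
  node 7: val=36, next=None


Floyd's tortoise (slow, +1) and hare (fast, +2):
  init: slow=0, fast=0
  step 1: slow=1, fast=2
  step 2: slow=2, fast=4
  step 3: slow=3, fast=6
  step 4: fast 6->7->None, no cycle

Cycle: no


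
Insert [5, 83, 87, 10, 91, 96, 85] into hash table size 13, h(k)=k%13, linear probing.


Insert 5: h=5 -> slot 5
Insert 83: h=5, 1 probes -> slot 6
Insert 87: h=9 -> slot 9
Insert 10: h=10 -> slot 10
Insert 91: h=0 -> slot 0
Insert 96: h=5, 2 probes -> slot 7
Insert 85: h=7, 1 probes -> slot 8

Table: [91, None, None, None, None, 5, 83, 96, 85, 87, 10, None, None]


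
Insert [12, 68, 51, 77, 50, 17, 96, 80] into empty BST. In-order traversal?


Insert 12: root
Insert 68: R from 12
Insert 51: R from 12 -> L from 68
Insert 77: R from 12 -> R from 68
Insert 50: R from 12 -> L from 68 -> L from 51
Insert 17: R from 12 -> L from 68 -> L from 51 -> L from 50
Insert 96: R from 12 -> R from 68 -> R from 77
Insert 80: R from 12 -> R from 68 -> R from 77 -> L from 96

In-order: [12, 17, 50, 51, 68, 77, 80, 96]


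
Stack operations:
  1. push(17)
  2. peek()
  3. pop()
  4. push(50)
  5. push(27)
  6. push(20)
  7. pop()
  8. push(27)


push(17) -> [17]
peek()->17
pop()->17, []
push(50) -> [50]
push(27) -> [50, 27]
push(20) -> [50, 27, 20]
pop()->20, [50, 27]
push(27) -> [50, 27, 27]

Final stack: [50, 27, 27]


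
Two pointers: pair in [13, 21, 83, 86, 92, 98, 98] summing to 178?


lo=0(13)+hi=6(98)=111
lo=1(21)+hi=6(98)=119
lo=2(83)+hi=6(98)=181
lo=2(83)+hi=5(98)=181
lo=2(83)+hi=4(92)=175
lo=3(86)+hi=4(92)=178

Yes: 86+92=178


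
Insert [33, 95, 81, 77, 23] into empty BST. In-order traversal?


Insert 33: root
Insert 95: R from 33
Insert 81: R from 33 -> L from 95
Insert 77: R from 33 -> L from 95 -> L from 81
Insert 23: L from 33

In-order: [23, 33, 77, 81, 95]


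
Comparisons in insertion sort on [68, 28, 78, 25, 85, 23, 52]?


Algorithm: insertion sort
Input: [68, 28, 78, 25, 85, 23, 52]
Sorted: [23, 25, 28, 52, 68, 78, 85]

15


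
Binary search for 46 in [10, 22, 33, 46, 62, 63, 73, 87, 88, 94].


Step 1: lo=0, hi=9, mid=4, val=62
Step 2: lo=0, hi=3, mid=1, val=22
Step 3: lo=2, hi=3, mid=2, val=33
Step 4: lo=3, hi=3, mid=3, val=46

Found at index 3


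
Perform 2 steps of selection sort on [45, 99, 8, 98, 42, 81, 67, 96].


Initial: [45, 99, 8, 98, 42, 81, 67, 96]
Step 1: min=8 at 2
  Swap: [8, 99, 45, 98, 42, 81, 67, 96]
Step 2: min=42 at 4
  Swap: [8, 42, 45, 98, 99, 81, 67, 96]

After 2 steps: [8, 42, 45, 98, 99, 81, 67, 96]


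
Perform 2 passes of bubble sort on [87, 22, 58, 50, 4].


Initial: [87, 22, 58, 50, 4]
Pass 1: [22, 58, 50, 4, 87] (4 swaps)
Pass 2: [22, 50, 4, 58, 87] (2 swaps)

After 2 passes: [22, 50, 4, 58, 87]


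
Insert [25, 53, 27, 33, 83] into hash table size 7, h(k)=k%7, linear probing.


Insert 25: h=4 -> slot 4
Insert 53: h=4, 1 probes -> slot 5
Insert 27: h=6 -> slot 6
Insert 33: h=5, 2 probes -> slot 0
Insert 83: h=6, 2 probes -> slot 1

Table: [33, 83, None, None, 25, 53, 27]


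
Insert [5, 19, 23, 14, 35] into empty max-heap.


Insert 5: [5]
Insert 19: [19, 5]
Insert 23: [23, 5, 19]
Insert 14: [23, 14, 19, 5]
Insert 35: [35, 23, 19, 5, 14]

Final heap: [35, 23, 19, 5, 14]


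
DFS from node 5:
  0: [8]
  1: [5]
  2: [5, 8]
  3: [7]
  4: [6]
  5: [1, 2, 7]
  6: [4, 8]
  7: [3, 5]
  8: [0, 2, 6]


Visit 5, push [7, 2, 1]
Visit 1, push []
Visit 2, push [8]
Visit 8, push [6, 0]
Visit 0, push []
Visit 6, push [4]
Visit 4, push []
Visit 7, push [3]
Visit 3, push []

DFS order: [5, 1, 2, 8, 0, 6, 4, 7, 3]


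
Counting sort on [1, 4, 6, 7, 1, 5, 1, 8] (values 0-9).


Input: [1, 4, 6, 7, 1, 5, 1, 8]
Counts: [0, 3, 0, 0, 1, 1, 1, 1, 1, 0]

Sorted: [1, 1, 1, 4, 5, 6, 7, 8]


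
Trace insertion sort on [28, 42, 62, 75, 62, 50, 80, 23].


Initial: [28, 42, 62, 75, 62, 50, 80, 23]
Insert 42: [28, 42, 62, 75, 62, 50, 80, 23]
Insert 62: [28, 42, 62, 75, 62, 50, 80, 23]
Insert 75: [28, 42, 62, 75, 62, 50, 80, 23]
Insert 62: [28, 42, 62, 62, 75, 50, 80, 23]
Insert 50: [28, 42, 50, 62, 62, 75, 80, 23]
Insert 80: [28, 42, 50, 62, 62, 75, 80, 23]
Insert 23: [23, 28, 42, 50, 62, 62, 75, 80]

Sorted: [23, 28, 42, 50, 62, 62, 75, 80]


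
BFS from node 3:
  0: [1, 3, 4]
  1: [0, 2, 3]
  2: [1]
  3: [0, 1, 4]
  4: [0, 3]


Visit 3, enqueue [0, 1, 4]
Visit 0, enqueue []
Visit 1, enqueue [2]
Visit 4, enqueue []
Visit 2, enqueue []

BFS order: [3, 0, 1, 4, 2]


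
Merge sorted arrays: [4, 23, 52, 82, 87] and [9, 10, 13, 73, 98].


Take 4 from A
Take 9 from B
Take 10 from B
Take 13 from B
Take 23 from A
Take 52 from A
Take 73 from B
Take 82 from A
Take 87 from A

Merged: [4, 9, 10, 13, 23, 52, 73, 82, 87, 98]


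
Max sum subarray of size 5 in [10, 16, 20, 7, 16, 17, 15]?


[0:5]: 69
[1:6]: 76
[2:7]: 75

Max: 76 at [1:6]


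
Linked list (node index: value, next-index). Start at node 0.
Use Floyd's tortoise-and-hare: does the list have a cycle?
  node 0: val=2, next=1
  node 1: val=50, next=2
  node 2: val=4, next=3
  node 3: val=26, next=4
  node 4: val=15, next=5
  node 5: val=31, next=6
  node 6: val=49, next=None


Floyd's tortoise (slow, +1) and hare (fast, +2):
  init: slow=0, fast=0
  step 1: slow=1, fast=2
  step 2: slow=2, fast=4
  step 3: slow=3, fast=6
  step 4: fast -> None, no cycle

Cycle: no


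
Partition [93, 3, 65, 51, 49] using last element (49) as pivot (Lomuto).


Pivot: 49
  3 <= 49: swap -> [3, 93, 65, 51, 49]
Place pivot at 1: [3, 49, 65, 51, 93]

Partitioned: [3, 49, 65, 51, 93]


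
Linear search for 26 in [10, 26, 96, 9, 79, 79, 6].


i=0: 10!=26
i=1: 26==26 found!

Found at 1, 2 comps


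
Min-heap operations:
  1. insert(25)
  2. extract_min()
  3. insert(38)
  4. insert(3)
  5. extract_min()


insert(25) -> [25]
extract_min()->25, []
insert(38) -> [38]
insert(3) -> [3, 38]
extract_min()->3, [38]

Final heap: [38]


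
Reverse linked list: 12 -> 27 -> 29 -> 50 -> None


Step 1: curr=12, set curr.next=prev(None) | reversed so far: 12
Step 2: curr=27, set curr.next=prev(12) | reversed so far: 27 -> 12
Step 3: curr=29, set curr.next=prev(27) | reversed so far: 29 -> 27 -> 12
Step 4: curr=50, set curr.next=prev(29) | reversed so far: 50 -> 29 -> 27 -> 12

50 -> 29 -> 27 -> 12 -> None


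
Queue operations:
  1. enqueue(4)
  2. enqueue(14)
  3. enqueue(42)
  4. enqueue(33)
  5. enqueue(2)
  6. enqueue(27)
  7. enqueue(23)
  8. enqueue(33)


enqueue(4) -> [4]
enqueue(14) -> [4, 14]
enqueue(42) -> [4, 14, 42]
enqueue(33) -> [4, 14, 42, 33]
enqueue(2) -> [4, 14, 42, 33, 2]
enqueue(27) -> [4, 14, 42, 33, 2, 27]
enqueue(23) -> [4, 14, 42, 33, 2, 27, 23]
enqueue(33) -> [4, 14, 42, 33, 2, 27, 23, 33]

Final queue: [4, 14, 42, 33, 2, 27, 23, 33]


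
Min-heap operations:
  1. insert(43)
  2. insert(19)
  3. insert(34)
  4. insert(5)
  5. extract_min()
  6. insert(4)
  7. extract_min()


insert(43) -> [43]
insert(19) -> [19, 43]
insert(34) -> [19, 43, 34]
insert(5) -> [5, 19, 34, 43]
extract_min()->5, [19, 43, 34]
insert(4) -> [4, 19, 34, 43]
extract_min()->4, [19, 43, 34]

Final heap: [19, 43, 34]


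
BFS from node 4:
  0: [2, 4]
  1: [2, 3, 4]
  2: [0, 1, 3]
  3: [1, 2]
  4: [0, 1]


Visit 4, enqueue [0, 1]
Visit 0, enqueue [2]
Visit 1, enqueue [3]
Visit 2, enqueue []
Visit 3, enqueue []

BFS order: [4, 0, 1, 2, 3]


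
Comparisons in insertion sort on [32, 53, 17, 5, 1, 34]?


Algorithm: insertion sort
Input: [32, 53, 17, 5, 1, 34]
Sorted: [1, 5, 17, 32, 34, 53]

12


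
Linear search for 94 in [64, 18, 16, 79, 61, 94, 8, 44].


i=0: 64!=94
i=1: 18!=94
i=2: 16!=94
i=3: 79!=94
i=4: 61!=94
i=5: 94==94 found!

Found at 5, 6 comps


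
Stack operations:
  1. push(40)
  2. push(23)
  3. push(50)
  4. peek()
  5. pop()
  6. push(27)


push(40) -> [40]
push(23) -> [40, 23]
push(50) -> [40, 23, 50]
peek()->50
pop()->50, [40, 23]
push(27) -> [40, 23, 27]

Final stack: [40, 23, 27]


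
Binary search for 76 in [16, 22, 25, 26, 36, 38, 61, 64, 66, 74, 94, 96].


Step 1: lo=0, hi=11, mid=5, val=38
Step 2: lo=6, hi=11, mid=8, val=66
Step 3: lo=9, hi=11, mid=10, val=94
Step 4: lo=9, hi=9, mid=9, val=74

Not found


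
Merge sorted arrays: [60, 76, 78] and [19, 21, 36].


Take 19 from B
Take 21 from B
Take 36 from B

Merged: [19, 21, 36, 60, 76, 78]


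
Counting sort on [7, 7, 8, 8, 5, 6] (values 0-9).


Input: [7, 7, 8, 8, 5, 6]
Counts: [0, 0, 0, 0, 0, 1, 1, 2, 2, 0]

Sorted: [5, 6, 7, 7, 8, 8]


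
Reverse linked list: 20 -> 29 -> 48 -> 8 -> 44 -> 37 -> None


Step 1: curr=20, set curr.next=prev(None) | reversed so far: 20
Step 2: curr=29, set curr.next=prev(20) | reversed so far: 29 -> 20
Step 3: curr=48, set curr.next=prev(29) | reversed so far: 48 -> 29 -> 20
Step 4: curr=8, set curr.next=prev(48) | reversed so far: 8 -> 48 -> 29 -> 20
Step 5: curr=44, set curr.next=prev(8) | reversed so far: 44 -> 8 -> 48 -> 29 -> 20
Step 6: curr=37, set curr.next=prev(44) | reversed so far: 37 -> 44 -> 8 -> 48 -> 29 -> 20

37 -> 44 -> 8 -> 48 -> 29 -> 20 -> None


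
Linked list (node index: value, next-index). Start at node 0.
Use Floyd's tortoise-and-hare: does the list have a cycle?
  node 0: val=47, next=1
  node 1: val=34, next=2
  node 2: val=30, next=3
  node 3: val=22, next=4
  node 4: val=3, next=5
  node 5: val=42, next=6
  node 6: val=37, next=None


Floyd's tortoise (slow, +1) and hare (fast, +2):
  init: slow=0, fast=0
  step 1: slow=1, fast=2
  step 2: slow=2, fast=4
  step 3: slow=3, fast=6
  step 4: fast -> None, no cycle

Cycle: no


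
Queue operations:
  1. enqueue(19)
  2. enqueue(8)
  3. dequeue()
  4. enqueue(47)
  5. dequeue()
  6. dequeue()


enqueue(19) -> [19]
enqueue(8) -> [19, 8]
dequeue()->19, [8]
enqueue(47) -> [8, 47]
dequeue()->8, [47]
dequeue()->47, []

Final queue: []


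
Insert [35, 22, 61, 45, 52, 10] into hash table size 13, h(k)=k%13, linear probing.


Insert 35: h=9 -> slot 9
Insert 22: h=9, 1 probes -> slot 10
Insert 61: h=9, 2 probes -> slot 11
Insert 45: h=6 -> slot 6
Insert 52: h=0 -> slot 0
Insert 10: h=10, 2 probes -> slot 12

Table: [52, None, None, None, None, None, 45, None, None, 35, 22, 61, 10]


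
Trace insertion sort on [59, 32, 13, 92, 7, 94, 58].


Initial: [59, 32, 13, 92, 7, 94, 58]
Insert 32: [32, 59, 13, 92, 7, 94, 58]
Insert 13: [13, 32, 59, 92, 7, 94, 58]
Insert 92: [13, 32, 59, 92, 7, 94, 58]
Insert 7: [7, 13, 32, 59, 92, 94, 58]
Insert 94: [7, 13, 32, 59, 92, 94, 58]
Insert 58: [7, 13, 32, 58, 59, 92, 94]

Sorted: [7, 13, 32, 58, 59, 92, 94]


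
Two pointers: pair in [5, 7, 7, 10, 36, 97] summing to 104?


lo=0(5)+hi=5(97)=102
lo=1(7)+hi=5(97)=104

Yes: 7+97=104


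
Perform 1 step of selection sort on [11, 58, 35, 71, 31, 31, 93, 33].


Initial: [11, 58, 35, 71, 31, 31, 93, 33]
Step 1: min=11 at 0
  Swap: [11, 58, 35, 71, 31, 31, 93, 33]

After 1 step: [11, 58, 35, 71, 31, 31, 93, 33]


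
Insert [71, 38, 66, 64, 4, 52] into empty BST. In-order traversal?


Insert 71: root
Insert 38: L from 71
Insert 66: L from 71 -> R from 38
Insert 64: L from 71 -> R from 38 -> L from 66
Insert 4: L from 71 -> L from 38
Insert 52: L from 71 -> R from 38 -> L from 66 -> L from 64

In-order: [4, 38, 52, 64, 66, 71]


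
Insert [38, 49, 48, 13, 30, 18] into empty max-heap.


Insert 38: [38]
Insert 49: [49, 38]
Insert 48: [49, 38, 48]
Insert 13: [49, 38, 48, 13]
Insert 30: [49, 38, 48, 13, 30]
Insert 18: [49, 38, 48, 13, 30, 18]

Final heap: [49, 38, 48, 13, 30, 18]


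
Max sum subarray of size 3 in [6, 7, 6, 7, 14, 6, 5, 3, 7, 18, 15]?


[0:3]: 19
[1:4]: 20
[2:5]: 27
[3:6]: 27
[4:7]: 25
[5:8]: 14
[6:9]: 15
[7:10]: 28
[8:11]: 40

Max: 40 at [8:11]


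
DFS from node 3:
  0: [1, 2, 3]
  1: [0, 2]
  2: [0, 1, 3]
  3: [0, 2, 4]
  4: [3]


Visit 3, push [4, 2, 0]
Visit 0, push [2, 1]
Visit 1, push [2]
Visit 2, push []
Visit 4, push []

DFS order: [3, 0, 1, 2, 4]


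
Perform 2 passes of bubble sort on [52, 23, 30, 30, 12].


Initial: [52, 23, 30, 30, 12]
Pass 1: [23, 30, 30, 12, 52] (4 swaps)
Pass 2: [23, 30, 12, 30, 52] (1 swaps)

After 2 passes: [23, 30, 12, 30, 52]


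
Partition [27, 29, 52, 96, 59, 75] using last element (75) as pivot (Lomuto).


Pivot: 75
  27 <= 75: advance i (no swap)
  29 <= 75: advance i (no swap)
  52 <= 75: advance i (no swap)
  59 <= 75: swap -> [27, 29, 52, 59, 96, 75]
Place pivot at 4: [27, 29, 52, 59, 75, 96]

Partitioned: [27, 29, 52, 59, 75, 96]


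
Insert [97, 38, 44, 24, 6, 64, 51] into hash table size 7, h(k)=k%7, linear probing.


Insert 97: h=6 -> slot 6
Insert 38: h=3 -> slot 3
Insert 44: h=2 -> slot 2
Insert 24: h=3, 1 probes -> slot 4
Insert 6: h=6, 1 probes -> slot 0
Insert 64: h=1 -> slot 1
Insert 51: h=2, 3 probes -> slot 5

Table: [6, 64, 44, 38, 24, 51, 97]


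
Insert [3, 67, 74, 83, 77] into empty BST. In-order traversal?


Insert 3: root
Insert 67: R from 3
Insert 74: R from 3 -> R from 67
Insert 83: R from 3 -> R from 67 -> R from 74
Insert 77: R from 3 -> R from 67 -> R from 74 -> L from 83

In-order: [3, 67, 74, 77, 83]


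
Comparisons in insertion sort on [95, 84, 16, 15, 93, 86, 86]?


Algorithm: insertion sort
Input: [95, 84, 16, 15, 93, 86, 86]
Sorted: [15, 16, 84, 86, 86, 93, 95]

14


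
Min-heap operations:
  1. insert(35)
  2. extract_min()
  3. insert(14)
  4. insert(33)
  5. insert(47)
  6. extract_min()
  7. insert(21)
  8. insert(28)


insert(35) -> [35]
extract_min()->35, []
insert(14) -> [14]
insert(33) -> [14, 33]
insert(47) -> [14, 33, 47]
extract_min()->14, [33, 47]
insert(21) -> [21, 47, 33]
insert(28) -> [21, 28, 33, 47]

Final heap: [21, 28, 33, 47]


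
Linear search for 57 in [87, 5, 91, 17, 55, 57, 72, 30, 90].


i=0: 87!=57
i=1: 5!=57
i=2: 91!=57
i=3: 17!=57
i=4: 55!=57
i=5: 57==57 found!

Found at 5, 6 comps


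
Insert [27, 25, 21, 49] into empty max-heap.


Insert 27: [27]
Insert 25: [27, 25]
Insert 21: [27, 25, 21]
Insert 49: [49, 27, 21, 25]

Final heap: [49, 27, 21, 25]


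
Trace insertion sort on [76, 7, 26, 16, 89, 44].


Initial: [76, 7, 26, 16, 89, 44]
Insert 7: [7, 76, 26, 16, 89, 44]
Insert 26: [7, 26, 76, 16, 89, 44]
Insert 16: [7, 16, 26, 76, 89, 44]
Insert 89: [7, 16, 26, 76, 89, 44]
Insert 44: [7, 16, 26, 44, 76, 89]

Sorted: [7, 16, 26, 44, 76, 89]


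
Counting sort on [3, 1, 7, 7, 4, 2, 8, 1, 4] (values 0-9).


Input: [3, 1, 7, 7, 4, 2, 8, 1, 4]
Counts: [0, 2, 1, 1, 2, 0, 0, 2, 1, 0]

Sorted: [1, 1, 2, 3, 4, 4, 7, 7, 8]


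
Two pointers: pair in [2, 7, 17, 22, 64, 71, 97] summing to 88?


lo=0(2)+hi=6(97)=99
lo=0(2)+hi=5(71)=73
lo=1(7)+hi=5(71)=78
lo=2(17)+hi=5(71)=88

Yes: 17+71=88


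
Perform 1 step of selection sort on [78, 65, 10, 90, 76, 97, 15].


Initial: [78, 65, 10, 90, 76, 97, 15]
Step 1: min=10 at 2
  Swap: [10, 65, 78, 90, 76, 97, 15]

After 1 step: [10, 65, 78, 90, 76, 97, 15]


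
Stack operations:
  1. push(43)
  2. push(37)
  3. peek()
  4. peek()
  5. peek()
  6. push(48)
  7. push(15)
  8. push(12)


push(43) -> [43]
push(37) -> [43, 37]
peek()->37
peek()->37
peek()->37
push(48) -> [43, 37, 48]
push(15) -> [43, 37, 48, 15]
push(12) -> [43, 37, 48, 15, 12]

Final stack: [43, 37, 48, 15, 12]


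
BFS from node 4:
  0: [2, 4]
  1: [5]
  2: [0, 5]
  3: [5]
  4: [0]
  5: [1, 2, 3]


Visit 4, enqueue [0]
Visit 0, enqueue [2]
Visit 2, enqueue [5]
Visit 5, enqueue [1, 3]
Visit 1, enqueue []
Visit 3, enqueue []

BFS order: [4, 0, 2, 5, 1, 3]


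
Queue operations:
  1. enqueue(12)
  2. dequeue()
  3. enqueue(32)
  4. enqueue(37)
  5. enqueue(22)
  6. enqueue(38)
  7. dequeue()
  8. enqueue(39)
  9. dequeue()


enqueue(12) -> [12]
dequeue()->12, []
enqueue(32) -> [32]
enqueue(37) -> [32, 37]
enqueue(22) -> [32, 37, 22]
enqueue(38) -> [32, 37, 22, 38]
dequeue()->32, [37, 22, 38]
enqueue(39) -> [37, 22, 38, 39]
dequeue()->37, [22, 38, 39]

Final queue: [22, 38, 39]


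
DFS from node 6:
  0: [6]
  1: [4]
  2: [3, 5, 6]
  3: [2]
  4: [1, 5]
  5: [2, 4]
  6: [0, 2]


Visit 6, push [2, 0]
Visit 0, push []
Visit 2, push [5, 3]
Visit 3, push []
Visit 5, push [4]
Visit 4, push [1]
Visit 1, push []

DFS order: [6, 0, 2, 3, 5, 4, 1]


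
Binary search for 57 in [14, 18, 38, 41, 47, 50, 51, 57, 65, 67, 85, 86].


Step 1: lo=0, hi=11, mid=5, val=50
Step 2: lo=6, hi=11, mid=8, val=65
Step 3: lo=6, hi=7, mid=6, val=51
Step 4: lo=7, hi=7, mid=7, val=57

Found at index 7


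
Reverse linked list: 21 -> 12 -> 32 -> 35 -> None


Step 1: curr=21, set curr.next=prev(None) | reversed so far: 21
Step 2: curr=12, set curr.next=prev(21) | reversed so far: 12 -> 21
Step 3: curr=32, set curr.next=prev(12) | reversed so far: 32 -> 12 -> 21
Step 4: curr=35, set curr.next=prev(32) | reversed so far: 35 -> 32 -> 12 -> 21

35 -> 32 -> 12 -> 21 -> None


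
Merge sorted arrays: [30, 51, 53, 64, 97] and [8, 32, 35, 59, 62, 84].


Take 8 from B
Take 30 from A
Take 32 from B
Take 35 from B
Take 51 from A
Take 53 from A
Take 59 from B
Take 62 from B
Take 64 from A
Take 84 from B

Merged: [8, 30, 32, 35, 51, 53, 59, 62, 64, 84, 97]


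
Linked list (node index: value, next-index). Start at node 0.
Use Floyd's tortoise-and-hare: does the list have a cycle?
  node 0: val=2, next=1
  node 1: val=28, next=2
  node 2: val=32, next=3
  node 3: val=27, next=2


Floyd's tortoise (slow, +1) and hare (fast, +2):
  init: slow=0, fast=0
  step 1: slow=1, fast=2
  step 2: slow=2, fast=2
  slow == fast at node 2: cycle detected

Cycle: yes


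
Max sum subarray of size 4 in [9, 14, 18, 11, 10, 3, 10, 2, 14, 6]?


[0:4]: 52
[1:5]: 53
[2:6]: 42
[3:7]: 34
[4:8]: 25
[5:9]: 29
[6:10]: 32

Max: 53 at [1:5]


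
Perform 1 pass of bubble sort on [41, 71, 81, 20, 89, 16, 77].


Initial: [41, 71, 81, 20, 89, 16, 77]
Pass 1: [41, 71, 20, 81, 16, 77, 89] (3 swaps)

After 1 pass: [41, 71, 20, 81, 16, 77, 89]


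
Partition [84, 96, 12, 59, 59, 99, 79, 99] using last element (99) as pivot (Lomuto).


Pivot: 99
  84 <= 99: advance i (no swap)
  96 <= 99: advance i (no swap)
  12 <= 99: advance i (no swap)
  59 <= 99: advance i (no swap)
  59 <= 99: advance i (no swap)
  99 <= 99: advance i (no swap)
  79 <= 99: advance i (no swap)
Place pivot at 7: [84, 96, 12, 59, 59, 99, 79, 99]

Partitioned: [84, 96, 12, 59, 59, 99, 79, 99]


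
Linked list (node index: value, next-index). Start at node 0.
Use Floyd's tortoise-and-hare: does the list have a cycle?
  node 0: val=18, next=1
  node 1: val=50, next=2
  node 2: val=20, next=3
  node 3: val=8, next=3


Floyd's tortoise (slow, +1) and hare (fast, +2):
  init: slow=0, fast=0
  step 1: slow=1, fast=2
  step 2: slow=2, fast=3
  step 3: slow=3, fast=3
  slow == fast at node 3: cycle detected

Cycle: yes


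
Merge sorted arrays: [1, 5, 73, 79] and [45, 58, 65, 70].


Take 1 from A
Take 5 from A
Take 45 from B
Take 58 from B
Take 65 from B
Take 70 from B

Merged: [1, 5, 45, 58, 65, 70, 73, 79]


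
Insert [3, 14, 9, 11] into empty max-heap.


Insert 3: [3]
Insert 14: [14, 3]
Insert 9: [14, 3, 9]
Insert 11: [14, 11, 9, 3]

Final heap: [14, 11, 9, 3]


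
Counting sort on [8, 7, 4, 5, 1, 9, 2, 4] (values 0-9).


Input: [8, 7, 4, 5, 1, 9, 2, 4]
Counts: [0, 1, 1, 0, 2, 1, 0, 1, 1, 1]

Sorted: [1, 2, 4, 4, 5, 7, 8, 9]


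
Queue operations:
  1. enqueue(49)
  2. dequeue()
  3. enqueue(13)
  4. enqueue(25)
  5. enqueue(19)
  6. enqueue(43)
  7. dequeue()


enqueue(49) -> [49]
dequeue()->49, []
enqueue(13) -> [13]
enqueue(25) -> [13, 25]
enqueue(19) -> [13, 25, 19]
enqueue(43) -> [13, 25, 19, 43]
dequeue()->13, [25, 19, 43]

Final queue: [25, 19, 43]


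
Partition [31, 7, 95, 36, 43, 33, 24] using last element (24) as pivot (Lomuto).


Pivot: 24
  7 <= 24: swap -> [7, 31, 95, 36, 43, 33, 24]
Place pivot at 1: [7, 24, 95, 36, 43, 33, 31]

Partitioned: [7, 24, 95, 36, 43, 33, 31]


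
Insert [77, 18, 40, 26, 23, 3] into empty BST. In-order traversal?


Insert 77: root
Insert 18: L from 77
Insert 40: L from 77 -> R from 18
Insert 26: L from 77 -> R from 18 -> L from 40
Insert 23: L from 77 -> R from 18 -> L from 40 -> L from 26
Insert 3: L from 77 -> L from 18

In-order: [3, 18, 23, 26, 40, 77]


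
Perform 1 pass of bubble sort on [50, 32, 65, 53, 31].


Initial: [50, 32, 65, 53, 31]
Pass 1: [32, 50, 53, 31, 65] (3 swaps)

After 1 pass: [32, 50, 53, 31, 65]


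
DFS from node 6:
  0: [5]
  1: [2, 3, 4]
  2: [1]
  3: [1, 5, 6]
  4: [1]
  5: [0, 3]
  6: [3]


Visit 6, push [3]
Visit 3, push [5, 1]
Visit 1, push [4, 2]
Visit 2, push []
Visit 4, push []
Visit 5, push [0]
Visit 0, push []

DFS order: [6, 3, 1, 2, 4, 5, 0]


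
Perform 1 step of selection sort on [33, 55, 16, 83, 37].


Initial: [33, 55, 16, 83, 37]
Step 1: min=16 at 2
  Swap: [16, 55, 33, 83, 37]

After 1 step: [16, 55, 33, 83, 37]


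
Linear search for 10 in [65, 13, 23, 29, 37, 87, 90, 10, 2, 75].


i=0: 65!=10
i=1: 13!=10
i=2: 23!=10
i=3: 29!=10
i=4: 37!=10
i=5: 87!=10
i=6: 90!=10
i=7: 10==10 found!

Found at 7, 8 comps


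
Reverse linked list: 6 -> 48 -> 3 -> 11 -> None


Step 1: curr=6, set curr.next=prev(None) | reversed so far: 6
Step 2: curr=48, set curr.next=prev(6) | reversed so far: 48 -> 6
Step 3: curr=3, set curr.next=prev(48) | reversed so far: 3 -> 48 -> 6
Step 4: curr=11, set curr.next=prev(3) | reversed so far: 11 -> 3 -> 48 -> 6

11 -> 3 -> 48 -> 6 -> None


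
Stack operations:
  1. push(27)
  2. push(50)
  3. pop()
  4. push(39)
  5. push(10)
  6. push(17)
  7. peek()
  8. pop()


push(27) -> [27]
push(50) -> [27, 50]
pop()->50, [27]
push(39) -> [27, 39]
push(10) -> [27, 39, 10]
push(17) -> [27, 39, 10, 17]
peek()->17
pop()->17, [27, 39, 10]

Final stack: [27, 39, 10]


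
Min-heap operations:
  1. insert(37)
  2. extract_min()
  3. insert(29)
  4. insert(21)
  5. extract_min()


insert(37) -> [37]
extract_min()->37, []
insert(29) -> [29]
insert(21) -> [21, 29]
extract_min()->21, [29]

Final heap: [29]


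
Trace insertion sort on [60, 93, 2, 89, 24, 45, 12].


Initial: [60, 93, 2, 89, 24, 45, 12]
Insert 93: [60, 93, 2, 89, 24, 45, 12]
Insert 2: [2, 60, 93, 89, 24, 45, 12]
Insert 89: [2, 60, 89, 93, 24, 45, 12]
Insert 24: [2, 24, 60, 89, 93, 45, 12]
Insert 45: [2, 24, 45, 60, 89, 93, 12]
Insert 12: [2, 12, 24, 45, 60, 89, 93]

Sorted: [2, 12, 24, 45, 60, 89, 93]


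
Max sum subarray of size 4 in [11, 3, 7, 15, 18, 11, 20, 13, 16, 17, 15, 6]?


[0:4]: 36
[1:5]: 43
[2:6]: 51
[3:7]: 64
[4:8]: 62
[5:9]: 60
[6:10]: 66
[7:11]: 61
[8:12]: 54

Max: 66 at [6:10]


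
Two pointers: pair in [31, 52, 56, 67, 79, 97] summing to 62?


lo=0(31)+hi=5(97)=128
lo=0(31)+hi=4(79)=110
lo=0(31)+hi=3(67)=98
lo=0(31)+hi=2(56)=87
lo=0(31)+hi=1(52)=83

No pair found


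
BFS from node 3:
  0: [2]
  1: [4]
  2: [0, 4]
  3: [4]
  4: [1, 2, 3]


Visit 3, enqueue [4]
Visit 4, enqueue [1, 2]
Visit 1, enqueue []
Visit 2, enqueue [0]
Visit 0, enqueue []

BFS order: [3, 4, 1, 2, 0]


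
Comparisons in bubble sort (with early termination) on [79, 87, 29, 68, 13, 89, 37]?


Algorithm: bubble sort (with early termination)
Input: [79, 87, 29, 68, 13, 89, 37]
Sorted: [13, 29, 37, 68, 79, 87, 89]

20


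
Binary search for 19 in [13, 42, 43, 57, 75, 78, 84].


Step 1: lo=0, hi=6, mid=3, val=57
Step 2: lo=0, hi=2, mid=1, val=42
Step 3: lo=0, hi=0, mid=0, val=13

Not found
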